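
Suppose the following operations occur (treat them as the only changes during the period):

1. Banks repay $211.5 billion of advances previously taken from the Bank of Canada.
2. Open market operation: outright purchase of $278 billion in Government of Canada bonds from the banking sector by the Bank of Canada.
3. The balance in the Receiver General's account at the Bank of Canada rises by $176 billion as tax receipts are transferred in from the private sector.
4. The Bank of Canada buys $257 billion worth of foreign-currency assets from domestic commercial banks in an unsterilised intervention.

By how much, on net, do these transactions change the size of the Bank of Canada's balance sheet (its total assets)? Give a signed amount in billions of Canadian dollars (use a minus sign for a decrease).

+$323.5 billion

Bank of Canada balance sheet:
  Assets:      Securities +$278B, Loans to banks −$211.5B, Foreign assets +$257B
  Liabilities: Bank reserves +$147.5B, Government deposits +$176B
Change in total Bank of Canada assets = +$323.5 billion.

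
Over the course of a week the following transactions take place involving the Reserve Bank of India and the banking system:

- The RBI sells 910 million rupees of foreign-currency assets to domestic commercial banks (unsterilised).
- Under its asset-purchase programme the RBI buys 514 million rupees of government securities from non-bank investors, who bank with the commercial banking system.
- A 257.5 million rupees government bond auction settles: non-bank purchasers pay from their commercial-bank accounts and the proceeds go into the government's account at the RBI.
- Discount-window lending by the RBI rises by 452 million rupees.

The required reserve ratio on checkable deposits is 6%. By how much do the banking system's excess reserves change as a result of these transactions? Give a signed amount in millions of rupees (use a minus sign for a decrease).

FX sale 910 million rupees: reserves −910M, deposits 0.
Asset purchase (from non-banks) 514 million rupees: reserves +514M, deposits +514M.
Government account inflow 257.5 million rupees: reserves −257.5M, deposits −257.5M.
Discount-window loan 452 million rupees: reserves +452M, deposits 0.
Totals: Δreserves = −201.5M, Δdeposits = +256.5M.
Δrequired reserves = 6% × +256.5M = +15.39M.
Δexcess reserves = Δreserves − Δrequired = −201.5M − (+15.39M) = -216.89 million.

-216.89 million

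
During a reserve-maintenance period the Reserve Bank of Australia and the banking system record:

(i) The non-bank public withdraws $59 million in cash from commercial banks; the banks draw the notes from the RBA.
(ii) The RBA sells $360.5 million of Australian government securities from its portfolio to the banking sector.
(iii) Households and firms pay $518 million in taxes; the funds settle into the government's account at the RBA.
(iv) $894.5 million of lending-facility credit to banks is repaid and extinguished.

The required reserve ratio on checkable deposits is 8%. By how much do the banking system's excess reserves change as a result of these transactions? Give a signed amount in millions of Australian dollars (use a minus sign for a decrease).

Currency withdrawal $59 million: reserves −$59M, deposits −$59M.
OMO sale (to banks) $360.5 million: reserves −$360.5M, deposits 0.
Government account inflow $518 million: reserves −$518M, deposits −$518M.
Discount-window repayment $894.5 million: reserves −$894.5M, deposits 0.
Totals: Δreserves = −$1832M, Δdeposits = −$577M.
Δrequired reserves = 8% × −$577M = −$46.16M.
Δexcess reserves = Δreserves − Δrequired = −$1832M − (−$46.16M) = -$1785.84 million.

-$1785.84 million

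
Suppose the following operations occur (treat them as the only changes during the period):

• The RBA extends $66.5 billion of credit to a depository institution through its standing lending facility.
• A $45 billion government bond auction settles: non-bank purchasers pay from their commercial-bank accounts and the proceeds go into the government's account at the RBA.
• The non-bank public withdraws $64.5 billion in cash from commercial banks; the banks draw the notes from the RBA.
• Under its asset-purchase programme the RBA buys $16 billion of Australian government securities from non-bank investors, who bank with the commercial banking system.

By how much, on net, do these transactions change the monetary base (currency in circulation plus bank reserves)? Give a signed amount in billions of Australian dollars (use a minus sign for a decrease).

Discount-window loan $66.5 billion: RBA balance sheet expands → +$66.5B.
Government account inflow $45 billion: reserves shift to a non-base liability → −$45B.
Currency withdrawal $64.5 billion: just a shift between currency and reserves — both are base money → 0.
Asset purchase (from non-banks) $16 billion: RBA balance sheet expands → +$16B.
Net: 66.5 − 45 + 0 + 16 = +$37.5 billion.

+$37.5 billion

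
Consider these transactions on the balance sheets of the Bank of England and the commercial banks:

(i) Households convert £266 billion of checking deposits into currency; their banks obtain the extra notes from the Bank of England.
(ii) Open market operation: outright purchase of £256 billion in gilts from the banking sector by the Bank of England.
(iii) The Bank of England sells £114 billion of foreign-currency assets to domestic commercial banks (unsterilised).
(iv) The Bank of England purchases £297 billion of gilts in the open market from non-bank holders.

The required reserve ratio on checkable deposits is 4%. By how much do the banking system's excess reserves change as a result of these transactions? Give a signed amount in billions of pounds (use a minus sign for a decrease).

+£171.76 billion

Currency withdrawal £266 billion: reserves −£266B, deposits −£266B.
OMO purchase (from banks) £256 billion: reserves +£256B, deposits 0.
FX sale £114 billion: reserves −£114B, deposits 0.
Asset purchase (from non-banks) £297 billion: reserves +£297B, deposits +£297B.
Totals: Δreserves = +£173B, Δdeposits = +£31B.
Δrequired reserves = 4% × +£31B = +£1.24B.
Δexcess reserves = Δreserves − Δrequired = +£173B − (+£1.24B) = +£171.76 billion.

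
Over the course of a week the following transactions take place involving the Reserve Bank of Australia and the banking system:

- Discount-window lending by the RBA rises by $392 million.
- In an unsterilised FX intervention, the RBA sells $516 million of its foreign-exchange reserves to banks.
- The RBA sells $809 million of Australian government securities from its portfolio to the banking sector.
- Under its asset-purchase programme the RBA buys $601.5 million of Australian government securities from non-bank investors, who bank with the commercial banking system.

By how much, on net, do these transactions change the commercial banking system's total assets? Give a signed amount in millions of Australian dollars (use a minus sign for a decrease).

+$993.5 million

RBA balance sheet:
  Assets:      Securities −$207.5M, Loans to banks +$392M, Foreign assets −$516M
  Liabilities: Bank reserves −$331.5M
Commercial banking system:
  Assets:      Reserves at CB −$331.5M, Securities +$809M, Foreign assets +$516M
  Liabilities: Checkable deposits +$601.5M, Borrowings from CB +$392M
Change in total bank assets = +$993.5 million.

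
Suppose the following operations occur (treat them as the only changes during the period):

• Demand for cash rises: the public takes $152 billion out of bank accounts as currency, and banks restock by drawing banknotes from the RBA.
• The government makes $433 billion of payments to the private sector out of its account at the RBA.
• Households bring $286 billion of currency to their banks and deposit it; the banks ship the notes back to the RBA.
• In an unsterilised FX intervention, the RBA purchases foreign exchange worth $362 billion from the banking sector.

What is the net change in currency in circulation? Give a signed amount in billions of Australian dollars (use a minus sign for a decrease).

-$134 billion

RBA balance sheet:
  Assets:      Foreign assets +$362B
  Liabilities: Bank reserves +$929B, Currency in circulation −$134B, Government deposits −$433B
So the change in currency in circulation is -$134 billion.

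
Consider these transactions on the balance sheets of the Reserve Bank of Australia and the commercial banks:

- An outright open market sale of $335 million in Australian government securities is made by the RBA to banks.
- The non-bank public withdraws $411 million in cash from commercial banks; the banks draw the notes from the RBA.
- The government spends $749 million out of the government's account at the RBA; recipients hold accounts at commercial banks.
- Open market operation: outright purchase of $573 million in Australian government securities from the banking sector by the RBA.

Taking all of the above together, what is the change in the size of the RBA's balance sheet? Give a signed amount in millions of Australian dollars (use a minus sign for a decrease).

OMO sale (to banks) $335 million: an RBA asset is shed → −$335M.
Currency withdrawal $411 million: only the composition of liabilities changes → 0.
Government spending $749 million: only the composition of liabilities changes → 0.
OMO purchase (from banks) $573 million: an RBA asset is acquired → +$573M.
Net: −335 + 0 + 0 + 573 = +$238 million.

+$238 million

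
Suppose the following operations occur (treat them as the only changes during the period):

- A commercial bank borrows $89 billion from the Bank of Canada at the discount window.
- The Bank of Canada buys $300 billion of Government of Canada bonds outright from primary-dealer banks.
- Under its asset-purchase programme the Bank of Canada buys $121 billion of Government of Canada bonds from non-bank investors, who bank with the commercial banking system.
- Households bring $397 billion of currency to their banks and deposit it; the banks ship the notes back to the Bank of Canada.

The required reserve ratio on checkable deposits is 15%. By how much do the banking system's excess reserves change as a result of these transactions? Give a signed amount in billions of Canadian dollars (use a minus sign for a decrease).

+$829.3 billion

Discount-window loan $89 billion: reserves +$89B, deposits 0.
OMO purchase (from banks) $300 billion: reserves +$300B, deposits 0.
Asset purchase (from non-banks) $121 billion: reserves +$121B, deposits +$121B.
Currency deposit $397 billion: reserves +$397B, deposits +$397B.
Totals: Δreserves = +$907B, Δdeposits = +$518B.
Δrequired reserves = 15% × +$518B = +$77.7B.
Δexcess reserves = Δreserves − Δrequired = +$907B − (+$77.7B) = +$829.3 billion.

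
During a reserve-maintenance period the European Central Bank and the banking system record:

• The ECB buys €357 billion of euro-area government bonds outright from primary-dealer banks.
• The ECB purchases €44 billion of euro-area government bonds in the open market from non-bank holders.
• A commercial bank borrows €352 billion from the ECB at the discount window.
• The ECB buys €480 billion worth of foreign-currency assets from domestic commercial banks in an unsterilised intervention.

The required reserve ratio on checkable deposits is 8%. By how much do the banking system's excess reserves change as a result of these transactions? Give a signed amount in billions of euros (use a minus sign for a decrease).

+€1229.48 billion

OMO purchase (from banks) €357 billion: reserves +€357B, deposits 0.
Asset purchase (from non-banks) €44 billion: reserves +€44B, deposits +€44B.
Discount-window loan €352 billion: reserves +€352B, deposits 0.
FX purchase €480 billion: reserves +€480B, deposits 0.
Totals: Δreserves = +€1233B, Δdeposits = +€44B.
Δrequired reserves = 8% × +€44B = +€3.52B.
Δexcess reserves = Δreserves − Δrequired = +€1233B − (+€3.52B) = +€1229.48 billion.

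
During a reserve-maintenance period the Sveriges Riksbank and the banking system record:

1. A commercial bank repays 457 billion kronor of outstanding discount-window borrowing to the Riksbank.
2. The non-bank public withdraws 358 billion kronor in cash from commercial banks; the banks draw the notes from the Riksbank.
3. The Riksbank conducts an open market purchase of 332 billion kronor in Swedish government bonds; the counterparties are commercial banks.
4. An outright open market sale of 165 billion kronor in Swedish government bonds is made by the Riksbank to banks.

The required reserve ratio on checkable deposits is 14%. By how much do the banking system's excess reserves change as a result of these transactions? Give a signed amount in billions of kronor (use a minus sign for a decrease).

-597.88 billion

Discount-window repayment 457 billion kronor: reserves −457B, deposits 0.
Currency withdrawal 358 billion kronor: reserves −358B, deposits −358B.
OMO purchase (from banks) 332 billion kronor: reserves +332B, deposits 0.
OMO sale (to banks) 165 billion kronor: reserves −165B, deposits 0.
Totals: Δreserves = −648B, Δdeposits = −358B.
Δrequired reserves = 14% × −358B = −50.12B.
Δexcess reserves = Δreserves − Δrequired = −648B − (−50.12B) = -597.88 billion.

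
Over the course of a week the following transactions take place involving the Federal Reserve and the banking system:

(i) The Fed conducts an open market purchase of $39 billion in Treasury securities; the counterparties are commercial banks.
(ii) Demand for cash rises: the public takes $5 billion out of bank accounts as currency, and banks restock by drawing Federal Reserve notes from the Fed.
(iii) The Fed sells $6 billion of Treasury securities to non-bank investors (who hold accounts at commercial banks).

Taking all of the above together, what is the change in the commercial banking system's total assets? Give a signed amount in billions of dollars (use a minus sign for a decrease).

-$11 billion

Fed balance sheet:
  Assets:      Securities +$33B
  Liabilities: Bank reserves +$28B, Currency in circulation +$5B
Commercial banking system:
  Assets:      Reserves at CB +$28B, Securities −$39B
  Liabilities: Checkable deposits −$11B
Change in total bank assets = -$11 billion.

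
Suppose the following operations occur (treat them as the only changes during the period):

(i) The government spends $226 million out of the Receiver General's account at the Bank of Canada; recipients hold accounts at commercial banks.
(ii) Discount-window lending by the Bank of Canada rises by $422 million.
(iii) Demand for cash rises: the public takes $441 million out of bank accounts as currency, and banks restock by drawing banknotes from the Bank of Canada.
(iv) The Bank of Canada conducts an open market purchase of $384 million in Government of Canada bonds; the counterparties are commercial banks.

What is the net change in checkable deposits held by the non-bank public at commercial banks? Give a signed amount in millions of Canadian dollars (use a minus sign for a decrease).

-$215 million

Bank of Canada balance sheet:
  Assets:      Securities +$384M, Loans to banks +$422M
  Liabilities: Bank reserves +$591M, Currency in circulation +$441M, Government deposits −$226M
Commercial banking system:
  Assets:      Reserves at CB +$591M, Securities −$384M
  Liabilities: Checkable deposits −$215M, Borrowings from CB +$422M
So the change in checkable deposits held by the non-bank public at commercial banks is -$215 million.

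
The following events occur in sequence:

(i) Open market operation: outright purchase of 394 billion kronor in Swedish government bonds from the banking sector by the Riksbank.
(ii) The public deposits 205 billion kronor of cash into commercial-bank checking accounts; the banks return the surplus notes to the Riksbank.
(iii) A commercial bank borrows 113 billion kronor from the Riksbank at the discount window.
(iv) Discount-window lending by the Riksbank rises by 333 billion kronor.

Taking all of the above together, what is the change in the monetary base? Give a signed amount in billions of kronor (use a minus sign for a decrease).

+840 billion

Riksbank balance sheet:
  Assets:      Securities +394B, Loans to banks +446B
  Liabilities: Bank reserves +1045B, Currency in circulation −205B
Commercial banking system:
  Assets:      Reserves at CB +1045B, Securities −394B
  Liabilities: Checkable deposits +205B, Borrowings from CB +446B
Monetary base = currency + reserves: −205B + (+1045B) = +840 billion.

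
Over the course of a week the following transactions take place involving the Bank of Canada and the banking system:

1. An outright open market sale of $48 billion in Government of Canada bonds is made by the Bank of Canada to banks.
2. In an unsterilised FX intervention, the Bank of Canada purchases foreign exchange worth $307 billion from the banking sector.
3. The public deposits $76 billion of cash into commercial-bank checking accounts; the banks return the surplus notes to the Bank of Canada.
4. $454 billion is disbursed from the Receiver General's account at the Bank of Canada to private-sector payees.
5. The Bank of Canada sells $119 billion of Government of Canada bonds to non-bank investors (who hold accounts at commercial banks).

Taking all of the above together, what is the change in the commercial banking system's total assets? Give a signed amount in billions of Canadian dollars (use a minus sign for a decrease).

OMO sale (to banks) $48 billion: just an asset swap on bank balance sheets → 0.
FX purchase $307 billion: just an asset swap on bank balance sheets → 0.
Currency deposit $76 billion: bank balance sheets expand → +$76B.
Government spending $454 billion: bank balance sheets expand → +$454B.
Asset sale (to non-banks) $119 billion: bank balance sheets shrink → −$119B.
Net: 0 + 0 + 76 + 454 − 119 = +$411 billion.

+$411 billion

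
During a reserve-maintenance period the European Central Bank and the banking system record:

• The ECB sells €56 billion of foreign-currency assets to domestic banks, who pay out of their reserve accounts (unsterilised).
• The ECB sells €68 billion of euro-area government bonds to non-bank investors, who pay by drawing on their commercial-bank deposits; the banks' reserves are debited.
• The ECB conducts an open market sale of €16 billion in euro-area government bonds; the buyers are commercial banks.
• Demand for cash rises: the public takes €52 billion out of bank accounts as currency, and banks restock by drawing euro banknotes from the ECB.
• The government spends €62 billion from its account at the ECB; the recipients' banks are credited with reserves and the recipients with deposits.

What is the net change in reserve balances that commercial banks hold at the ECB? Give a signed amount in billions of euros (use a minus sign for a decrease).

-€130 billion

FX sale €56 billion: the buying banks pay out of their reserve balances → −€56B.
Asset sale (to non-banks) €68 billion: the non-bank buyers' banks settle from reserves → −€68B.
OMO sale (to banks) €16 billion: the buying banks pay out of their reserve balances → −€16B.
Currency withdrawal €52 billion: banks swap reserves for currency → −€52B.
Government spending €62 billion: government payments flow into bank reserve accounts → +€62B.
Net: −56 − 68 − 16 − 52 + 62 = -€130 billion.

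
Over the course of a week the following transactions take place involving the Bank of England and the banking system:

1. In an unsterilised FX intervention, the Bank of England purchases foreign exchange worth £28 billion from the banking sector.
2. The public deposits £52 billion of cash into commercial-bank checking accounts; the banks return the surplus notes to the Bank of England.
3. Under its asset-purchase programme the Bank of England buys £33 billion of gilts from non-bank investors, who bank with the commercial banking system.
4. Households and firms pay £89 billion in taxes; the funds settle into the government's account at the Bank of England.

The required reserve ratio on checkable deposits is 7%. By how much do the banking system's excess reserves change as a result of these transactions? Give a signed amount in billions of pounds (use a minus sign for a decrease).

FX purchase £28 billion: reserves +£28B, deposits 0.
Currency deposit £52 billion: reserves +£52B, deposits +£52B.
Asset purchase (from non-banks) £33 billion: reserves +£33B, deposits +£33B.
Government account inflow £89 billion: reserves −£89B, deposits −£89B.
Totals: Δreserves = +£24B, Δdeposits = −£4B.
Δrequired reserves = 7% × −£4B = −£0.28B.
Δexcess reserves = Δreserves − Δrequired = +£24B − (−£0.28B) = +£24.28 billion.

+£24.28 billion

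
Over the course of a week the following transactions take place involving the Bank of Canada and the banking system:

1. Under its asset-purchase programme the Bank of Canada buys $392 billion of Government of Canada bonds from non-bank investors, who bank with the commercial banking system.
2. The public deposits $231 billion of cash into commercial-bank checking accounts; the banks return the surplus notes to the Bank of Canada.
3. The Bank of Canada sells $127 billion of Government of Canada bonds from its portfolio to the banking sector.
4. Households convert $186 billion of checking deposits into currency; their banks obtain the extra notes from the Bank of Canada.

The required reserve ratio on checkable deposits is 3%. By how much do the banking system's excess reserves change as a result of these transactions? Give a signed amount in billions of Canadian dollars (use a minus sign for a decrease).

+$296.89 billion

Asset purchase (from non-banks) $392 billion: reserves +$392B, deposits +$392B.
Currency deposit $231 billion: reserves +$231B, deposits +$231B.
OMO sale (to banks) $127 billion: reserves −$127B, deposits 0.
Currency withdrawal $186 billion: reserves −$186B, deposits −$186B.
Totals: Δreserves = +$310B, Δdeposits = +$437B.
Δrequired reserves = 3% × +$437B = +$13.11B.
Δexcess reserves = Δreserves − Δrequired = +$310B − (+$13.11B) = +$296.89 billion.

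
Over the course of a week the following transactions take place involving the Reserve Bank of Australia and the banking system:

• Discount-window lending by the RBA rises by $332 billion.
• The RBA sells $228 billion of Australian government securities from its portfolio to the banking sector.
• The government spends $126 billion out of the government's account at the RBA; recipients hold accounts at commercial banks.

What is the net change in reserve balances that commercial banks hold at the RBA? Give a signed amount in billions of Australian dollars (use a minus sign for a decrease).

Discount-window loan $332 billion: the loan is credited to the bank's reserve account → +$332B.
OMO sale (to banks) $228 billion: the buying banks pay out of their reserve balances → −$228B.
Government spending $126 billion: government payments flow into bank reserve accounts → +$126B.
Net: 332 − 228 + 126 = +$230 billion.

+$230 billion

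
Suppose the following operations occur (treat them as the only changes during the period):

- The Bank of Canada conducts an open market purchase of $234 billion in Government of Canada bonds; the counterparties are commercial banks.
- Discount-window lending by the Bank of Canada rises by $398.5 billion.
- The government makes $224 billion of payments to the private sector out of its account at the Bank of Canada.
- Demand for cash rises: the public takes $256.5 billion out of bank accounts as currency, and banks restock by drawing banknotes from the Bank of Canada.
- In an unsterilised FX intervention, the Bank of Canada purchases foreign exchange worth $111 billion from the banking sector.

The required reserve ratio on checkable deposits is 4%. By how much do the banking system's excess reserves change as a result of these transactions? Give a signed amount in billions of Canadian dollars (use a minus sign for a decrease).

+$712.3 billion

OMO purchase (from banks) $234 billion: reserves +$234B, deposits 0.
Discount-window loan $398.5 billion: reserves +$398.5B, deposits 0.
Government spending $224 billion: reserves +$224B, deposits +$224B.
Currency withdrawal $256.5 billion: reserves −$256.5B, deposits −$256.5B.
FX purchase $111 billion: reserves +$111B, deposits 0.
Totals: Δreserves = +$711B, Δdeposits = −$32.5B.
Δrequired reserves = 4% × −$32.5B = −$1.3B.
Δexcess reserves = Δreserves − Δrequired = +$711B − (−$1.3B) = +$712.3 billion.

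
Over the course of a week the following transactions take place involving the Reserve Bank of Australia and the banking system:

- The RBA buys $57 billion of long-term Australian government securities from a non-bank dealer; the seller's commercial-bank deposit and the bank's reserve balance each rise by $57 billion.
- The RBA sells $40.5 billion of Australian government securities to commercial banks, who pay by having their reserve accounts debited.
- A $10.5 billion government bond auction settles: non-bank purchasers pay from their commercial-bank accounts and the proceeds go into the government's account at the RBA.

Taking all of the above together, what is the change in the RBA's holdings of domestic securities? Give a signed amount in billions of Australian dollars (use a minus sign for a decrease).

RBA balance sheet:
  Assets:      Securities +$16.5B
  Liabilities: Bank reserves +$6B, Government deposits +$10.5B
Commercial banking system:
  Assets:      Reserves at CB +$6B, Securities +$40.5B
  Liabilities: Checkable deposits +$46.5B
So the change in the RBA's holdings of domestic securities is +$16.5 billion.

+$16.5 billion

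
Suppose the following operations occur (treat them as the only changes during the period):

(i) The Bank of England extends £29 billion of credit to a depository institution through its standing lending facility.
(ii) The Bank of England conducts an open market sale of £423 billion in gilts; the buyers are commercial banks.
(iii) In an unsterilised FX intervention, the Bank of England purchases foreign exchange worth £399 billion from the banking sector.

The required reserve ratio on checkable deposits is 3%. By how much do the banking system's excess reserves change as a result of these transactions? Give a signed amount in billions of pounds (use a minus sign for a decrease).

Discount-window loan £29 billion: reserves +£29B, deposits 0.
OMO sale (to banks) £423 billion: reserves −£423B, deposits 0.
FX purchase £399 billion: reserves +£399B, deposits 0.
Totals: Δreserves = +£5B, Δdeposits = 0.
Δrequired reserves = 3% × 0 = 0.
Δexcess reserves = Δreserves − Δrequired = +£5B − (0) = +£5 billion.

+£5 billion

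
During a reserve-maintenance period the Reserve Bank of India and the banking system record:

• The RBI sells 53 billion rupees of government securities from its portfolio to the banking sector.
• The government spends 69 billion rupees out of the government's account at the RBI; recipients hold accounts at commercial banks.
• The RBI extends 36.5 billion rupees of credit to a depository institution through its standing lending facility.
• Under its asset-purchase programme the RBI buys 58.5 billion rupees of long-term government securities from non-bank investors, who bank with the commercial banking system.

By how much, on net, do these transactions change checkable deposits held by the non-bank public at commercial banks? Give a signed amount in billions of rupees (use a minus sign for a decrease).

OMO sale (to banks) 53 billion rupees: the counterparty is a bank, so public deposits are unchanged → 0.
Government spending 69 billion rupees: non-bank counterparties' bank balances rise → +69B.
Discount-window loan 36.5 billion rupees: the counterparty is a bank, so public deposits are unchanged → 0.
Asset purchase (from non-banks) 58.5 billion rupees: non-bank counterparties' bank balances rise → +58.5B.
Net: 0 + 69 + 0 + 58.5 = +127.5 billion.

+127.5 billion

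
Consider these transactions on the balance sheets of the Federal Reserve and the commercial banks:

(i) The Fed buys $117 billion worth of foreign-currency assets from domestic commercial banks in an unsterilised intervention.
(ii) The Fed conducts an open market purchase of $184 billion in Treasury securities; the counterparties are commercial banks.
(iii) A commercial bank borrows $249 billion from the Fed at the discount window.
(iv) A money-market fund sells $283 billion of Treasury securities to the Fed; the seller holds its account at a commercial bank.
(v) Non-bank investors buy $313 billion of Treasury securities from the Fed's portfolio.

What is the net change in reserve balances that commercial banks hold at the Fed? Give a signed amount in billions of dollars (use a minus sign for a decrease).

+$520 billion

FX purchase $117 billion: the Fed pays by crediting reserve accounts → +$117B.
OMO purchase (from banks) $184 billion: the Fed pays by crediting reserve accounts → +$184B.
Discount-window loan $249 billion: the loan is credited to the bank's reserve account → +$249B.
Asset purchase (from non-banks) $283 billion: the Fed pays by crediting reserve accounts → +$283B.
Asset sale (to non-banks) $313 billion: the non-bank buyers' banks settle from reserves → −$313B.
Net: 117 + 184 + 249 + 283 − 313 = +$520 billion.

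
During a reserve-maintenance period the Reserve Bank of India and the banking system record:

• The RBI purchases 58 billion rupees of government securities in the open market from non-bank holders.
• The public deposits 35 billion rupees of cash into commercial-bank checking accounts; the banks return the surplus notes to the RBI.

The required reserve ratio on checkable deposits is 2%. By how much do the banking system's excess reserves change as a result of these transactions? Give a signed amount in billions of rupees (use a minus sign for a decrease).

Asset purchase (from non-banks) 58 billion rupees: reserves +58B, deposits +58B.
Currency deposit 35 billion rupees: reserves +35B, deposits +35B.
Totals: Δreserves = +93B, Δdeposits = +93B.
Δrequired reserves = 2% × +93B = +1.86B.
Δexcess reserves = Δreserves − Δrequired = +93B − (+1.86B) = +91.14 billion.

+91.14 billion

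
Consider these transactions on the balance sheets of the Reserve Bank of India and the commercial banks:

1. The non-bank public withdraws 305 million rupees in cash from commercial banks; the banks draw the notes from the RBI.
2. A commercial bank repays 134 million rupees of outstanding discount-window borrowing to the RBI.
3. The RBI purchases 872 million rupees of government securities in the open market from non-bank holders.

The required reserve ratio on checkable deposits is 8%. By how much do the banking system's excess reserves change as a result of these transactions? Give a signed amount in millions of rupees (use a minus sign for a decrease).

Currency withdrawal 305 million rupees: reserves −305M, deposits −305M.
Discount-window repayment 134 million rupees: reserves −134M, deposits 0.
Asset purchase (from non-banks) 872 million rupees: reserves +872M, deposits +872M.
Totals: Δreserves = +433M, Δdeposits = +567M.
Δrequired reserves = 8% × +567M = +45.36M.
Δexcess reserves = Δreserves − Δrequired = +433M − (+45.36M) = +387.64 million.

+387.64 million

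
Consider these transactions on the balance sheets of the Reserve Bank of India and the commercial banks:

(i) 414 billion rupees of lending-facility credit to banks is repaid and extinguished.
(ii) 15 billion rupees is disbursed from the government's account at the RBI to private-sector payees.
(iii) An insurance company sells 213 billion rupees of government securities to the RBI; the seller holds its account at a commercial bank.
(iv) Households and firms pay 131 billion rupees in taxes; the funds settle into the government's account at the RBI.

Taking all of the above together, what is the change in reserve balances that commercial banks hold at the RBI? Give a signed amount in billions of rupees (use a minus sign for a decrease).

RBI balance sheet:
  Assets:      Securities +213B, Loans to banks −414B
  Liabilities: Bank reserves −317B, Government deposits +116B
So the change in reserve balances that commercial banks hold at the RBI is -317 billion.

-317 billion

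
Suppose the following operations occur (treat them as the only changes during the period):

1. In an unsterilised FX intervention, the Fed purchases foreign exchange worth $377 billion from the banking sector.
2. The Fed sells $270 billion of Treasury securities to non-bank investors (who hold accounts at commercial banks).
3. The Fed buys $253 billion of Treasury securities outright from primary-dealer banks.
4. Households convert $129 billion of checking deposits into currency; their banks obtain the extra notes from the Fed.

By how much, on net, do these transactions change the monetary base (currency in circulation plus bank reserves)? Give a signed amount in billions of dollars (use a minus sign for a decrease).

+$360 billion

FX purchase $377 billion: Fed balance sheet expands → +$377B.
Asset sale (to non-banks) $270 billion: Fed balance sheet contracts → −$270B.
OMO purchase (from banks) $253 billion: Fed balance sheet expands → +$253B.
Currency withdrawal $129 billion: just a shift between currency and reserves — both are base money → 0.
Net: 377 − 270 + 253 + 0 = +$360 billion.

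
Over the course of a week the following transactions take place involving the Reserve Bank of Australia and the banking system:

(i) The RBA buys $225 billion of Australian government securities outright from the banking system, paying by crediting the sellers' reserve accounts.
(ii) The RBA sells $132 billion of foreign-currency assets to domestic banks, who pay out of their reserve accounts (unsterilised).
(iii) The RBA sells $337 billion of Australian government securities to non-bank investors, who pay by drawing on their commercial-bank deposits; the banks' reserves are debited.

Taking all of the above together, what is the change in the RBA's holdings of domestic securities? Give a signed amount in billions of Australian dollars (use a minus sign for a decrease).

OMO purchase (from banks) $225 billion: securities added to the RBA's portfolio → +$225B.
FX sale $132 billion: the RBA's securities portfolio is untouched → 0.
Asset sale (to non-banks) $337 billion: securities removed from the RBA's portfolio → −$337B.
Net: 225 + 0 − 337 = -$112 billion.

-$112 billion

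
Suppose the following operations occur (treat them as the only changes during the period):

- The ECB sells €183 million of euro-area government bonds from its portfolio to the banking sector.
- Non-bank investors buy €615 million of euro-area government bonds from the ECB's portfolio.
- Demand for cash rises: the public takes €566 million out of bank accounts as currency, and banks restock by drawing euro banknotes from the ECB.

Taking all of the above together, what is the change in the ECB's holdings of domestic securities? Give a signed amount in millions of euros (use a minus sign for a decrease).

-€798 million

ECB balance sheet:
  Assets:      Securities −€798M
  Liabilities: Bank reserves −€1364M, Currency in circulation +€566M
Commercial banking system:
  Assets:      Reserves at CB −€1364M, Securities +€183M
  Liabilities: Checkable deposits −€1181M
So the change in the ECB's holdings of domestic securities is -€798 million.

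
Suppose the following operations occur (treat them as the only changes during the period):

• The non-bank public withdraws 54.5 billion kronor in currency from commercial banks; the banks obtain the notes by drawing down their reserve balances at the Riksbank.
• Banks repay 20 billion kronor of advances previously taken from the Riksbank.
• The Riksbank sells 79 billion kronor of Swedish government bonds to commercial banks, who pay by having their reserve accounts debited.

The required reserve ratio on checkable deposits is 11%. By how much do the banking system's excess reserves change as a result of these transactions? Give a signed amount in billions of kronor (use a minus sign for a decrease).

Currency withdrawal 54.5 billion kronor: reserves −54.5B, deposits −54.5B.
Discount-window repayment 20 billion kronor: reserves −20B, deposits 0.
OMO sale (to banks) 79 billion kronor: reserves −79B, deposits 0.
Totals: Δreserves = −153.5B, Δdeposits = −54.5B.
Δrequired reserves = 11% × −54.5B = −5.995B.
Δexcess reserves = Δreserves − Δrequired = −153.5B − (−5.995B) = -147.505 billion.

-147.505 billion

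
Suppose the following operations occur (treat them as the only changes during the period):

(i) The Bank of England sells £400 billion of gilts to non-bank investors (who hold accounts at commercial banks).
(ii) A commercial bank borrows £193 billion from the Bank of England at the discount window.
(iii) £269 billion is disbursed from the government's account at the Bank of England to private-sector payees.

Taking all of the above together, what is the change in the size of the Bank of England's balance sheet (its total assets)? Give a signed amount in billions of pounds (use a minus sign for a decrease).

-£207 billion

Asset sale (to non-banks) £400 billion: a Bank of England asset is shed → −£400B.
Discount-window loan £193 billion: a Bank of England asset is acquired → +£193B.
Government spending £269 billion: only the composition of liabilities changes → 0.
Net: −400 + 193 + 0 = -£207 billion.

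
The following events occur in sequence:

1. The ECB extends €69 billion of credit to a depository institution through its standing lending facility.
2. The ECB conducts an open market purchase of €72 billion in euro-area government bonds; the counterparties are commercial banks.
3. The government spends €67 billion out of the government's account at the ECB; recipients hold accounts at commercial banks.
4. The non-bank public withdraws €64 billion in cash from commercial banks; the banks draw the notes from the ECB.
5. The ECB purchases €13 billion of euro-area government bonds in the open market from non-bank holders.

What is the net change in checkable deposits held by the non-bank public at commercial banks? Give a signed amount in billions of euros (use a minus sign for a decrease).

+€16 billion

Discount-window loan €69 billion: the counterparty is a bank, so public deposits are unchanged → 0.
OMO purchase (from banks) €72 billion: the counterparty is a bank, so public deposits are unchanged → 0.
Government spending €67 billion: non-bank counterparties' bank balances rise → +€67B.
Currency withdrawal €64 billion: non-bank counterparties' bank balances fall → −€64B.
Asset purchase (from non-banks) €13 billion: non-bank counterparties' bank balances rise → +€13B.
Net: 0 + 0 + 67 − 64 + 13 = +€16 billion.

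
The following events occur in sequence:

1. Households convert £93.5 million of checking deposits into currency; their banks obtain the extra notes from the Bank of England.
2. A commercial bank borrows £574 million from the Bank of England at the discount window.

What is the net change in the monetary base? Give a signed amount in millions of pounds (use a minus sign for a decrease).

+£574 million

Currency withdrawal £93.5 million: just a shift between currency and reserves — both are base money → 0.
Discount-window loan £574 million: Bank of England balance sheet expands → +£574M.
Net: 0 + 574 = +£574 million.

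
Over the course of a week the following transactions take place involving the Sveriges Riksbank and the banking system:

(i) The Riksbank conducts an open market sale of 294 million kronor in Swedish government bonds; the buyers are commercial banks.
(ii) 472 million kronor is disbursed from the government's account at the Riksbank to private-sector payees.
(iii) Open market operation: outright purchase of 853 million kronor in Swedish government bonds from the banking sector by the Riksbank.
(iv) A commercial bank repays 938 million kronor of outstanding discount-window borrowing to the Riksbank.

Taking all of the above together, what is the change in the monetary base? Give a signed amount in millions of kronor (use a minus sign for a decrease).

OMO sale (to banks) 294 million kronor: Riksbank balance sheet contracts → −294M.
Government spending 472 million kronor: a non-base liability converts back to reserves → +472M.
OMO purchase (from banks) 853 million kronor: Riksbank balance sheet expands → +853M.
Discount-window repayment 938 million kronor: Riksbank balance sheet contracts → −938M.
Net: −294 + 472 + 853 − 938 = +93 million.

+93 million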